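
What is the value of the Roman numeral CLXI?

CLXI: C=100, L=50, X=10, I=1
100 + 50 + 10 + 1 = 161

161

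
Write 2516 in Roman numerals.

Convert 2516 to Roman numerals:
  2516 contains 2×1000 (MM)
  516 contains 1×500 (D)
  16 contains 1×10 (X)
  6 contains 1×5 (V)
  1 contains 1×1 (I)

MMDXVI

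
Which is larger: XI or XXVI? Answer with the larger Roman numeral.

XI = 11
XXVI = 26
26 is larger

XXVI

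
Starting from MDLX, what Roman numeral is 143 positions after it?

MDLX = 1560
1560 + 143 = 1703

MDCCIII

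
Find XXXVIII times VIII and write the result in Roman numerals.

XXXVIII = 38
VIII = 8
38 × 8 = 304

CCCIV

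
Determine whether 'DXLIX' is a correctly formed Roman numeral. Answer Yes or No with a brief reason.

'DXLIX': Check the rules: uses only the symbols I, V, X, L, C, D, M; no symbol is repeated more than three times in a row; V, L and D each appear at most once; the only places a smaller symbol precedes a larger one are the allowed subtractive pairs XL, IX, the symbol right after such a pair (if any) is smaller than the pair's first symbol, and otherwise the values never increase from left to right. Value: D (500) + XL (40) + IX (9) = 549. So it is a valid standard Roman numeral.

Yes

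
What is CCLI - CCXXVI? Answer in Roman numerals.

CCLI = 251
CCXXVI = 226
251 - 226 = 25

XXV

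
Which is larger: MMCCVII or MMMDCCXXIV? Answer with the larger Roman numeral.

MMCCVII = 2207
MMMDCCXXIV = 3724
3724 is larger

MMMDCCXXIV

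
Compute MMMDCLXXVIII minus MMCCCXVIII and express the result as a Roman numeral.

MMMDCLXXVIII = 3678
MMCCCXVIII = 2318
3678 - 2318 = 1360

MCCCLX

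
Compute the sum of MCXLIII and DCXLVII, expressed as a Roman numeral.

MCXLIII = 1143
DCXLVII = 647
1143 + 647 = 1790

MDCCXC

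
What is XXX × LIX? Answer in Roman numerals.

XXX = 30
LIX = 59
30 × 59 = 1770

MDCCLXX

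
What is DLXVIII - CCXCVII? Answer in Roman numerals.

DLXVIII = 568
CCXCVII = 297
568 - 297 = 271

CCLXXI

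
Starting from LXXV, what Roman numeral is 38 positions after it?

LXXV = 75
75 + 38 = 113

CXIII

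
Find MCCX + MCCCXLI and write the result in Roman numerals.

MCCX = 1210
MCCCXLI = 1341
1210 + 1341 = 2551

MMDLI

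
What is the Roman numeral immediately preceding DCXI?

DCXI = 611, so the previous integer is 611 - 1 = 610

DCX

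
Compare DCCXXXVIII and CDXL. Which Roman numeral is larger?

DCCXXXVIII = 738
CDXL = 440
738 is larger

DCCXXXVIII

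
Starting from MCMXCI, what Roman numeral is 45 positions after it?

MCMXCI = 1991
1991 + 45 = 2036

MMXXXVI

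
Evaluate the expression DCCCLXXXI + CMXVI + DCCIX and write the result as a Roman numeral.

DCCCLXXXI = 881, CMXVI = 916, DCCIX = 709
881 + 916 = 1797
1797 + 709 = 2506

MMDVI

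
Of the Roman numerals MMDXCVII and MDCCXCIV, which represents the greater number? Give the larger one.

MMDXCVII = 2597
MDCCXCIV = 1794
2597 is larger

MMDXCVII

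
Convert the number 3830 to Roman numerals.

Convert 3830 to Roman numerals:
  3830 contains 3×1000 (MMM)
  830 contains 1×500 (D)
  330 contains 3×100 (CCC)
  30 contains 3×10 (XXX)

MMMDCCCXXX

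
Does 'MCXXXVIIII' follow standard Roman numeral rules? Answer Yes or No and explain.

'MCXXXVIIII': More than 3 consecutive I's

No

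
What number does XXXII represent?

XXXII: X=10, X=10, X=10, I=1, I=1
10 + 10 + 10 + 1 + 1 = 32

32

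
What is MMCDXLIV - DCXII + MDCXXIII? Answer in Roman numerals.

MMCDXLIV = 2444, DCXII = 612, MDCXXIII = 1623
2444 - 612 = 1832
1832 + 1623 = 3455

MMMCDLV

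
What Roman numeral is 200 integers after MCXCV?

MCXCV = 1195
1195 + 200 = 1395

MCCCXCV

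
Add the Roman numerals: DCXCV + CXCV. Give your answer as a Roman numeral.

DCXCV = 695
CXCV = 195
695 + 195 = 890

DCCCXC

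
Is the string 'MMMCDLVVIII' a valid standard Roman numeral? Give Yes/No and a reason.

'MMMCDLVVIII': V should not appear more than once

No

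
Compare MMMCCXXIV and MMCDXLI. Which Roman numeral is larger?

MMMCCXXIV = 3224
MMCDXLI = 2441
3224 is larger

MMMCCXXIV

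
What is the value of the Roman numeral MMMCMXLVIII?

MMMCMXLVIII: M=1000, M=1000, M=1000, CM=900, XL=40, V=5, I=1, I=1, I=1
1000 + 1000 + 1000 + 900 + 40 + 5 + 1 + 1 + 1 = 3948

3948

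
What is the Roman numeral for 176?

Convert 176 to Roman numerals:
  176 contains 1×100 (C)
  76 contains 1×50 (L)
  26 contains 2×10 (XX)
  6 contains 1×5 (V)
  1 contains 1×1 (I)

CLXXVI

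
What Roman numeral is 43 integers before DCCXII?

DCCXII = 712
712 - 43 = 669

DCLXIX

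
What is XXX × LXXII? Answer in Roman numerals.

XXX = 30
LXXII = 72
30 × 72 = 2160

MMCLX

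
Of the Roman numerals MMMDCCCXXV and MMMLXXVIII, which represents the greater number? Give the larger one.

MMMDCCCXXV = 3825
MMMLXXVIII = 3078
3825 is larger

MMMDCCCXXV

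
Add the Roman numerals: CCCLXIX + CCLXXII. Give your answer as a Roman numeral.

CCCLXIX = 369
CCLXXII = 272
369 + 272 = 641

DCXLI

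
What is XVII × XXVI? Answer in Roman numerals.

XVII = 17
XXVI = 26
17 × 26 = 442

CDXLII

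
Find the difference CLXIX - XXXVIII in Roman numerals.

CLXIX = 169
XXXVIII = 38
169 - 38 = 131

CXXXI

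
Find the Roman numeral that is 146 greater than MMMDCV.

MMMDCV = 3605
3605 + 146 = 3751

MMMDCCLI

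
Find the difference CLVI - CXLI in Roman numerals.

CLVI = 156
CXLI = 141
156 - 141 = 15

XV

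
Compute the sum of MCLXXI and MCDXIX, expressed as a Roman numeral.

MCLXXI = 1171
MCDXIX = 1419
1171 + 1419 = 2590

MMDXC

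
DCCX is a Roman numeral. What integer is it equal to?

DCCX: D=500, C=100, C=100, X=10
500 + 100 + 100 + 10 = 710

710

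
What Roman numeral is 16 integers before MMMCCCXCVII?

MMMCCCXCVII = 3397
3397 - 16 = 3381

MMMCCCLXXXI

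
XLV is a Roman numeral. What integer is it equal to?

XLV: XL=40, V=5
40 + 5 = 45

45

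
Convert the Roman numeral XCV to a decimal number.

XCV: XC=90, V=5
90 + 5 = 95

95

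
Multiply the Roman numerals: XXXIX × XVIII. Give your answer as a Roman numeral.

XXXIX = 39
XVIII = 18
39 × 18 = 702

DCCII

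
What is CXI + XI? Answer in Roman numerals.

CXI = 111
XI = 11
111 + 11 = 122

CXXII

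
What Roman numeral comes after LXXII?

LXXII = 72; next is 73

LXXIII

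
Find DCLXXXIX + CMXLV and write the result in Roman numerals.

DCLXXXIX = 689
CMXLV = 945
689 + 945 = 1634

MDCXXXIV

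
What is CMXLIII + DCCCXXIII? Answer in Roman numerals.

CMXLIII = 943
DCCCXXIII = 823
943 + 823 = 1766

MDCCLXVI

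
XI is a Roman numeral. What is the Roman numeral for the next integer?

XI = 11; next is 12

XII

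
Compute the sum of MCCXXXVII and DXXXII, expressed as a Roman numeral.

MCCXXXVII = 1237
DXXXII = 532
1237 + 532 = 1769

MDCCLXIX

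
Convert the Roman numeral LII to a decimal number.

LII: L=50, I=1, I=1
50 + 1 + 1 = 52

52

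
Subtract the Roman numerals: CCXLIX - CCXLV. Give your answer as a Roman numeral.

CCXLIX = 249
CCXLV = 245
249 - 245 = 4

IV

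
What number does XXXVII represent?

XXXVII: X=10, X=10, X=10, V=5, I=1, I=1
10 + 10 + 10 + 5 + 1 + 1 = 37

37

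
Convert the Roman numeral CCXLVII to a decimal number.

CCXLVII: C=100, C=100, XL=40, V=5, I=1, I=1
100 + 100 + 40 + 5 + 1 + 1 = 247

247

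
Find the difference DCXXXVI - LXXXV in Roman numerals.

DCXXXVI = 636
LXXXV = 85
636 - 85 = 551

DLI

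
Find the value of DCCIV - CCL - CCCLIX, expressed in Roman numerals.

DCCIV = 704, CCL = 250, CCCLIX = 359
704 - 250 = 454
454 - 359 = 95

XCV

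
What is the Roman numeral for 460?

Convert 460 to Roman numerals:
  460 contains 1×400 (CD)
  60 contains 1×50 (L)
  10 contains 1×10 (X)

CDLX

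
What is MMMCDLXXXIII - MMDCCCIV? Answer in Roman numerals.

MMMCDLXXXIII = 3483
MMDCCCIV = 2804
3483 - 2804 = 679

DCLXXIX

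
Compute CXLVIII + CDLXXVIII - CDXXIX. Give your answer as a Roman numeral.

CXLVIII = 148, CDLXXVIII = 478, CDXXIX = 429
148 + 478 = 626
626 - 429 = 197

CXCVII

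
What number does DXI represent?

DXI: D=500, X=10, I=1
500 + 10 + 1 = 511

511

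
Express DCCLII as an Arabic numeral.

DCCLII: D=500, C=100, C=100, L=50, I=1, I=1
500 + 100 + 100 + 50 + 1 + 1 = 752

752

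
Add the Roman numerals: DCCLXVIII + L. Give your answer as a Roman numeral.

DCCLXVIII = 768
L = 50
768 + 50 = 818

DCCCXVIII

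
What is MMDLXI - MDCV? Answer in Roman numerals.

MMDLXI = 2561
MDCV = 1605
2561 - 1605 = 956

CMLVI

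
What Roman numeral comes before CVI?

CVI = 106, so the previous integer is 106 - 1 = 105

CV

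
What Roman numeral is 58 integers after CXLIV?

CXLIV = 144
144 + 58 = 202

CCII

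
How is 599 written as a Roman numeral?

Convert 599 to Roman numerals:
  599 contains 1×500 (D)
  99 contains 1×90 (XC)
  9 contains 1×9 (IX)

DXCIX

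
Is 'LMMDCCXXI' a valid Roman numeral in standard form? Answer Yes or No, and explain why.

'LMMDCCXXI': Invalid subtractive combination: LM

No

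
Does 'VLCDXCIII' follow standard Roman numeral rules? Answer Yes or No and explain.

'VLCDXCIII': Invalid subtractive combination: VL

No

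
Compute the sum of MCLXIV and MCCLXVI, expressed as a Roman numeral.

MCLXIV = 1164
MCCLXVI = 1266
1164 + 1266 = 2430

MMCDXXX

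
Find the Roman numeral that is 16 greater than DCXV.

DCXV = 615
615 + 16 = 631

DCXXXI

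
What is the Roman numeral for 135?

Convert 135 to Roman numerals:
  135 contains 1×100 (C)
  35 contains 3×10 (XXX)
  5 contains 1×5 (V)

CXXXV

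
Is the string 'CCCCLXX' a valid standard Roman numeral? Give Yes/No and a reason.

'CCCCLXX': More than 3 consecutive C's

No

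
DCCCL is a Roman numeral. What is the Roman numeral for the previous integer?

DCCCL = 850; previous is 849

DCCCXLIX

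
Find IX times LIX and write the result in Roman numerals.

IX = 9
LIX = 59
9 × 59 = 531

DXXXI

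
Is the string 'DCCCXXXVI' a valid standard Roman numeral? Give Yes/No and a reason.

'DCCCXXXVI': Check the rules: uses only the symbols I, V, X, L, C, D, M; no symbol is repeated more than three times in a row; V, L and D each appear at most once; no smaller symbol precedes a larger one (values never increase from left to right). Value: D (500) + C (100) + C (100) + C (100) + X (10) + X (10) + X (10) + V (5) + I (1) = 836. So it is a valid standard Roman numeral.

Yes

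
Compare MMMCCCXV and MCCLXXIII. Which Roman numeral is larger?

MMMCCCXV = 3315
MCCLXXIII = 1273
3315 is larger

MMMCCCXV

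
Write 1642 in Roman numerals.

Convert 1642 to Roman numerals:
  1642 contains 1×1000 (M)
  642 contains 1×500 (D)
  142 contains 1×100 (C)
  42 contains 1×40 (XL)
  2 contains 2×1 (II)

MDCXLII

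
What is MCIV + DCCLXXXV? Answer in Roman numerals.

MCIV = 1104
DCCLXXXV = 785
1104 + 785 = 1889

MDCCCLXXXIX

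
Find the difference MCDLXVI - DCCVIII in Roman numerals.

MCDLXVI = 1466
DCCVIII = 708
1466 - 708 = 758

DCCLVIII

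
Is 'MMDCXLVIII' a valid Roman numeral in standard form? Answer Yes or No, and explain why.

'MMDCXLVIII': Check the rules: uses only the symbols I, V, X, L, C, D, M; no symbol is repeated more than three times in a row; V, L and D each appear at most once; the only place a smaller symbol precedes a larger one is the allowed subtractive pair XL, the symbol right after such a pair (if any) is smaller than the pair's first symbol, and otherwise the values never increase from left to right. Value: M (1000) + M (1000) + D (500) + C (100) + XL (40) + V (5) + I (1) + I (1) + I (1) = 2648. So it is a valid standard Roman numeral.

Yes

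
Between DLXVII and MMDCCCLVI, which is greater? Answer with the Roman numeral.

DLXVII = 567
MMDCCCLVI = 2856
2856 is larger

MMDCCCLVI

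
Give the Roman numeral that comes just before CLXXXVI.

CLXXXVI = 186, so the previous integer is 186 - 1 = 185

CLXXXV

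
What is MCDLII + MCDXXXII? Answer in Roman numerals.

MCDLII = 1452
MCDXXXII = 1432
1452 + 1432 = 2884

MMDCCCLXXXIV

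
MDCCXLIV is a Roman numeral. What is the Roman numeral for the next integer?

MDCCXLIV = 1744; next is 1745

MDCCXLV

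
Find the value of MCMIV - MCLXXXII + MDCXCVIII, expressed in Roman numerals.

MCMIV = 1904, MCLXXXII = 1182, MDCXCVIII = 1698
1904 - 1182 = 722
722 + 1698 = 2420

MMCDXX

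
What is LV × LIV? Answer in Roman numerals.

LV = 55
LIV = 54
55 × 54 = 2970

MMCMLXX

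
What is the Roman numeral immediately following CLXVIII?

CLXVIII = 168; next is 169

CLXIX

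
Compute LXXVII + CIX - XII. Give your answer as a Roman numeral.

LXXVII = 77, CIX = 109, XII = 12
77 + 109 = 186
186 - 12 = 174

CLXXIV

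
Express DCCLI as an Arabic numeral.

DCCLI: D=500, C=100, C=100, L=50, I=1
500 + 100 + 100 + 50 + 1 = 751

751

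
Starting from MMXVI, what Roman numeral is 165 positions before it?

MMXVI = 2016
2016 - 165 = 1851

MDCCCLI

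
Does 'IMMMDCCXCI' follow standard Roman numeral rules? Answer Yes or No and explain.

'IMMMDCCXCI': Invalid subtractive combination: IM

No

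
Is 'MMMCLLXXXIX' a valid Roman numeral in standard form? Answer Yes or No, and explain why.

'MMMCLLXXXIX': L should not appear more than once

No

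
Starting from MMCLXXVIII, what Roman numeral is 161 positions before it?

MMCLXXVIII = 2178
2178 - 161 = 2017

MMXVII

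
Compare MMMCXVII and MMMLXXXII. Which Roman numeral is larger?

MMMCXVII = 3117
MMMLXXXII = 3082
3117 is larger

MMMCXVII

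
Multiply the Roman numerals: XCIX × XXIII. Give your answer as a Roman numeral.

XCIX = 99
XXIII = 23
99 × 23 = 2277

MMCCLXXVII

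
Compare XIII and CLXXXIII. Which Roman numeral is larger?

XIII = 13
CLXXXIII = 183
183 is larger

CLXXXIII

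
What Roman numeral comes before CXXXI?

CXXXI = 131, so the previous integer is 131 - 1 = 130

CXXX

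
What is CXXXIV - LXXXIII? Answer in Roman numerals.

CXXXIV = 134
LXXXIII = 83
134 - 83 = 51

LI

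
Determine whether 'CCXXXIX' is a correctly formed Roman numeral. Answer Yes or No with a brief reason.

'CCXXXIX': Check the rules: uses only the symbols I, V, X, L, C, D, M; no symbol is repeated more than three times in a row; V, L and D each appear at most once; the only place a smaller symbol precedes a larger one is the allowed subtractive pair IX, the symbol right after such a pair (if any) is smaller than the pair's first symbol, and otherwise the values never increase from left to right. Value: C (100) + C (100) + X (10) + X (10) + X (10) + IX (9) = 239. So it is a valid standard Roman numeral.

Yes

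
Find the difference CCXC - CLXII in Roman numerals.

CCXC = 290
CLXII = 162
290 - 162 = 128

CXXVIII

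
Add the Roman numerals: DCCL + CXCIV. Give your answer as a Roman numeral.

DCCL = 750
CXCIV = 194
750 + 194 = 944

CMXLIV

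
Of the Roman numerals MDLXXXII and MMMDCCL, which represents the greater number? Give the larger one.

MDLXXXII = 1582
MMMDCCL = 3750
3750 is larger

MMMDCCL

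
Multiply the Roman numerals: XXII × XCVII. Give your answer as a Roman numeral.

XXII = 22
XCVII = 97
22 × 97 = 2134

MMCXXXIV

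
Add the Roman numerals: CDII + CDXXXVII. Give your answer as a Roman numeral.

CDII = 402
CDXXXVII = 437
402 + 437 = 839

DCCCXXXIX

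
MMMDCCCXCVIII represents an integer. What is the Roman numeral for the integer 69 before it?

MMMDCCCXCVIII = 3898
3898 - 69 = 3829

MMMDCCCXXIX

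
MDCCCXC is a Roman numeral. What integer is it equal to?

MDCCCXC: M=1000, D=500, C=100, C=100, C=100, XC=90
1000 + 500 + 100 + 100 + 100 + 90 = 1890

1890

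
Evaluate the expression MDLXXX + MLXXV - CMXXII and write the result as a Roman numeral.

MDLXXX = 1580, MLXXV = 1075, CMXXII = 922
1580 + 1075 = 2655
2655 - 922 = 1733

MDCCXXXIII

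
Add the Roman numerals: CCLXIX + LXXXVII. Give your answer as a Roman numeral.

CCLXIX = 269
LXXXVII = 87
269 + 87 = 356

CCCLVI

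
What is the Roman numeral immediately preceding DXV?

DXV = 515, so the previous integer is 515 - 1 = 514

DXIV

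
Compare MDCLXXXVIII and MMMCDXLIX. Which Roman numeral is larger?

MDCLXXXVIII = 1688
MMMCDXLIX = 3449
3449 is larger

MMMCDXLIX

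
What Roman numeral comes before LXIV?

LXIV = 64, so the previous integer is 64 - 1 = 63

LXIII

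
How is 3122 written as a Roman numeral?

Convert 3122 to Roman numerals:
  3122 contains 3×1000 (MMM)
  122 contains 1×100 (C)
  22 contains 2×10 (XX)
  2 contains 2×1 (II)

MMMCXXII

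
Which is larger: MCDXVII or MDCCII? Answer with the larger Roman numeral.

MCDXVII = 1417
MDCCII = 1702
1702 is larger

MDCCII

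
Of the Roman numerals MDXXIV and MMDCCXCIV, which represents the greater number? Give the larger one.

MDXXIV = 1524
MMDCCXCIV = 2794
2794 is larger

MMDCCXCIV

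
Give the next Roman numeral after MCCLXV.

MCCLXV = 1265; next is 1266

MCCLXVI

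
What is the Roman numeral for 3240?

Convert 3240 to Roman numerals:
  3240 contains 3×1000 (MMM)
  240 contains 2×100 (CC)
  40 contains 1×40 (XL)

MMMCCXL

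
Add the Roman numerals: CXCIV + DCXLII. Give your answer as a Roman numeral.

CXCIV = 194
DCXLII = 642
194 + 642 = 836

DCCCXXXVI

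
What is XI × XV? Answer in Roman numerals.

XI = 11
XV = 15
11 × 15 = 165

CLXV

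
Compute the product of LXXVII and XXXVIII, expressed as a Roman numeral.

LXXVII = 77
XXXVIII = 38
77 × 38 = 2926

MMCMXXVI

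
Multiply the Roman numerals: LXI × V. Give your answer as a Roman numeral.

LXI = 61
V = 5
61 × 5 = 305

CCCV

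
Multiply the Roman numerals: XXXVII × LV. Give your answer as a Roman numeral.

XXXVII = 37
LV = 55
37 × 55 = 2035

MMXXXV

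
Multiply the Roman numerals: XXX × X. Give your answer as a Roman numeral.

XXX = 30
X = 10
30 × 10 = 300

CCC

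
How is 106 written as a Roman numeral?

Convert 106 to Roman numerals:
  106 contains 1×100 (C)
  6 contains 1×5 (V)
  1 contains 1×1 (I)

CVI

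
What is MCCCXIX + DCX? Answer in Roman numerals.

MCCCXIX = 1319
DCX = 610
1319 + 610 = 1929

MCMXXIX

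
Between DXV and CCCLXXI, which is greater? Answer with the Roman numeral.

DXV = 515
CCCLXXI = 371
515 is larger

DXV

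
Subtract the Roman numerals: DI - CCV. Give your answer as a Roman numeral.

DI = 501
CCV = 205
501 - 205 = 296

CCXCVI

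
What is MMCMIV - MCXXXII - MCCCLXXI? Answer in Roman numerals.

MMCMIV = 2904, MCXXXII = 1132, MCCCLXXI = 1371
2904 - 1132 = 1772
1772 - 1371 = 401

CDI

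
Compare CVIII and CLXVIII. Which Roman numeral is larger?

CVIII = 108
CLXVIII = 168
168 is larger

CLXVIII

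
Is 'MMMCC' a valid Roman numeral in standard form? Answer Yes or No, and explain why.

'MMMCC': Check the rules: uses only the symbols I, V, X, L, C, D, M; no symbol is repeated more than three times in a row; V, L and D each appear at most once; no smaller symbol precedes a larger one (values never increase from left to right). Value: M (1000) + M (1000) + M (1000) + C (100) + C (100) = 3200. So it is a valid standard Roman numeral.

Yes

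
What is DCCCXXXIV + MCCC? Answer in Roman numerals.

DCCCXXXIV = 834
MCCC = 1300
834 + 1300 = 2134

MMCXXXIV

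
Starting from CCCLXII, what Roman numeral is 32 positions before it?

CCCLXII = 362
362 - 32 = 330

CCCXXX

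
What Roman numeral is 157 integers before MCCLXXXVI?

MCCLXXXVI = 1286
1286 - 157 = 1129

MCXXIX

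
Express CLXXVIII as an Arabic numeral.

CLXXVIII: C=100, L=50, X=10, X=10, V=5, I=1, I=1, I=1
100 + 50 + 10 + 10 + 5 + 1 + 1 + 1 = 178

178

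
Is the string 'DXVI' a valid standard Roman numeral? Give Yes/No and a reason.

'DXVI': Check the rules: uses only the symbols I, V, X, L, C, D, M; no symbol is repeated more than three times in a row; V, L and D each appear at most once; no smaller symbol precedes a larger one (values never increase from left to right). Value: D (500) + X (10) + V (5) + I (1) = 516. So it is a valid standard Roman numeral.

Yes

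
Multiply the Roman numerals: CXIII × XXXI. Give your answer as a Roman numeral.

CXIII = 113
XXXI = 31
113 × 31 = 3503

MMMDIII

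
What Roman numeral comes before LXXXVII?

LXXXVII = 87; previous is 86

LXXXVI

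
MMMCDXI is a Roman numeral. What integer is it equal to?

MMMCDXI: M=1000, M=1000, M=1000, CD=400, X=10, I=1
1000 + 1000 + 1000 + 400 + 10 + 1 = 3411

3411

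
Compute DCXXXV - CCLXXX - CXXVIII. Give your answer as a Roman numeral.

DCXXXV = 635, CCLXXX = 280, CXXVIII = 128
635 - 280 = 355
355 - 128 = 227

CCXXVII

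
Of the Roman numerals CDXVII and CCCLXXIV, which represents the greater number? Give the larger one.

CDXVII = 417
CCCLXXIV = 374
417 is larger

CDXVII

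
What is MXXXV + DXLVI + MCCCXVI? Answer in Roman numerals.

MXXXV = 1035, DXLVI = 546, MCCCXVI = 1316
1035 + 546 = 1581
1581 + 1316 = 2897

MMDCCCXCVII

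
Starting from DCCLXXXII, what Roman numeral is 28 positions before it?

DCCLXXXII = 782
782 - 28 = 754

DCCLIV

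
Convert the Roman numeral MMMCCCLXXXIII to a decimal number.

MMMCCCLXXXIII: M=1000, M=1000, M=1000, C=100, C=100, C=100, L=50, X=10, X=10, X=10, I=1, I=1, I=1
1000 + 1000 + 1000 + 100 + 100 + 100 + 50 + 10 + 10 + 10 + 1 + 1 + 1 = 3383

3383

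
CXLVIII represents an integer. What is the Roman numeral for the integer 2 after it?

CXLVIII = 148
148 + 2 = 150

CL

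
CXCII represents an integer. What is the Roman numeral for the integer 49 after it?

CXCII = 192
192 + 49 = 241

CCXLI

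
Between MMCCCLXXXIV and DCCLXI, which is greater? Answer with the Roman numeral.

MMCCCLXXXIV = 2384
DCCLXI = 761
2384 is larger

MMCCCLXXXIV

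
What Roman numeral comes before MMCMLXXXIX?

MMCMLXXXIX = 2989; previous is 2988

MMCMLXXXVIII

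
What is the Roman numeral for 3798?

Convert 3798 to Roman numerals:
  3798 contains 3×1000 (MMM)
  798 contains 1×500 (D)
  298 contains 2×100 (CC)
  98 contains 1×90 (XC)
  8 contains 1×5 (V)
  3 contains 3×1 (III)

MMMDCCXCVIII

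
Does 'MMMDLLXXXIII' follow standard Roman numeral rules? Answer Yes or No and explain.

'MMMDLLXXXIII': L should not appear more than once

No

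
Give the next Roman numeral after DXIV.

DXIV = 514, so the next integer is 514 + 1 = 515

DXV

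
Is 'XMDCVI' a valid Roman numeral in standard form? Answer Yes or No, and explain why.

'XMDCVI': Invalid subtractive combination: XM

No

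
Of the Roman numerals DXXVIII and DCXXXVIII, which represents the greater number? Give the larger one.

DXXVIII = 528
DCXXXVIII = 638
638 is larger

DCXXXVIII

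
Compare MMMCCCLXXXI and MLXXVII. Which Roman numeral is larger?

MMMCCCLXXXI = 3381
MLXXVII = 1077
3381 is larger

MMMCCCLXXXI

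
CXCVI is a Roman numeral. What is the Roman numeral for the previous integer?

CXCVI = 196, so the previous integer is 196 - 1 = 195

CXCV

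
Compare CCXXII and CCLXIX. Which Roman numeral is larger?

CCXXII = 222
CCLXIX = 269
269 is larger

CCLXIX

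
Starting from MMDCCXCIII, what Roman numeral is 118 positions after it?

MMDCCXCIII = 2793
2793 + 118 = 2911

MMCMXI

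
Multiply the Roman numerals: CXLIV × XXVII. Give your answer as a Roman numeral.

CXLIV = 144
XXVII = 27
144 × 27 = 3888

MMMDCCCLXXXVIII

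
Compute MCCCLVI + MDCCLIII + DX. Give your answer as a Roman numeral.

MCCCLVI = 1356, MDCCLIII = 1753, DX = 510
1356 + 1753 = 3109
3109 + 510 = 3619

MMMDCXIX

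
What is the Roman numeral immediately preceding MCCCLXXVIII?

MCCCLXXVIII = 1378, so the previous integer is 1378 - 1 = 1377

MCCCLXXVII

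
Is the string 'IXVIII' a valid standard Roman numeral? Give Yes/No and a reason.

'IXVIII': I (position 1) comes before the larger symbol V (position 3) without being directly in front of it as a subtractive pair; apart from IV, IX, XL, XC, CD and CM, symbols must go from largest to smallest

No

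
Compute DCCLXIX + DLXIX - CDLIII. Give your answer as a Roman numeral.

DCCLXIX = 769, DLXIX = 569, CDLIII = 453
769 + 569 = 1338
1338 - 453 = 885

DCCCLXXXV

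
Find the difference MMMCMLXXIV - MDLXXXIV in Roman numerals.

MMMCMLXXIV = 3974
MDLXXXIV = 1584
3974 - 1584 = 2390

MMCCCXC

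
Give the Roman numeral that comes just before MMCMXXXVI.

MMCMXXXVI = 2936; previous is 2935

MMCMXXXV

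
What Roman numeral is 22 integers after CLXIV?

CLXIV = 164
164 + 22 = 186

CLXXXVI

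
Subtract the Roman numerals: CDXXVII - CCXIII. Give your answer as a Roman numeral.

CDXXVII = 427
CCXIII = 213
427 - 213 = 214

CCXIV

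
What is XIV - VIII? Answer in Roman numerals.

XIV = 14
VIII = 8
14 - 8 = 6

VI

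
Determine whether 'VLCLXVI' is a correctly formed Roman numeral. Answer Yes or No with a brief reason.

'VLCLXVI': V should not appear more than once

No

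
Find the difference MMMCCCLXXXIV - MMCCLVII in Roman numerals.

MMMCCCLXXXIV = 3384
MMCCLVII = 2257
3384 - 2257 = 1127

MCXXVII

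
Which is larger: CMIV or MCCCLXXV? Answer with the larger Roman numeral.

CMIV = 904
MCCCLXXV = 1375
1375 is larger

MCCCLXXV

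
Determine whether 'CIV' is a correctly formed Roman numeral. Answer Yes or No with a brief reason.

'CIV': Check the rules: uses only the symbols I, V, X, L, C, D, M; no symbol is repeated more than three times in a row; V, L and D each appear at most once; the only place a smaller symbol precedes a larger one is the allowed subtractive pair IV, the symbol right after such a pair (if any) is smaller than the pair's first symbol, and otherwise the values never increase from left to right. Value: C (100) + IV (4) = 104. So it is a valid standard Roman numeral.

Yes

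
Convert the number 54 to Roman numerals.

Convert 54 to Roman numerals:
  54 contains 1×50 (L)
  4 contains 1×4 (IV)

LIV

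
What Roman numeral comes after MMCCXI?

MMCCXI = 2211, so the next integer is 2211 + 1 = 2212

MMCCXII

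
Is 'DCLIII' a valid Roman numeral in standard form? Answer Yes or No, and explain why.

'DCLIII': Check the rules: uses only the symbols I, V, X, L, C, D, M; no symbol is repeated more than three times in a row; V, L and D each appear at most once; no smaller symbol precedes a larger one (values never increase from left to right). Value: D (500) + C (100) + L (50) + I (1) + I (1) + I (1) = 653. So it is a valid standard Roman numeral.

Yes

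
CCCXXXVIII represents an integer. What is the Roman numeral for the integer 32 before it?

CCCXXXVIII = 338
338 - 32 = 306

CCCVI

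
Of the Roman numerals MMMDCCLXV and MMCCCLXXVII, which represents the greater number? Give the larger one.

MMMDCCLXV = 3765
MMCCCLXXVII = 2377
3765 is larger

MMMDCCLXV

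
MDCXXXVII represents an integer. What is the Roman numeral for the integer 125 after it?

MDCXXXVII = 1637
1637 + 125 = 1762

MDCCLXII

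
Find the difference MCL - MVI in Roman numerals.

MCL = 1150
MVI = 1006
1150 - 1006 = 144

CXLIV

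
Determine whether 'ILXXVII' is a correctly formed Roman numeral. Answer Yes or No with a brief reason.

'ILXXVII': Invalid subtractive combination: IL

No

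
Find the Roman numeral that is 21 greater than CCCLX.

CCCLX = 360
360 + 21 = 381

CCCLXXXI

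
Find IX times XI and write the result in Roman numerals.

IX = 9
XI = 11
9 × 11 = 99

XCIX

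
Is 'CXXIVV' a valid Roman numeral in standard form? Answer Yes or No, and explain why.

'CXXIVV': V should not appear more than once

No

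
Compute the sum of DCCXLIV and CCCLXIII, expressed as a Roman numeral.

DCCXLIV = 744
CCCLXIII = 363
744 + 363 = 1107

MCVII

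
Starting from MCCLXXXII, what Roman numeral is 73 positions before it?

MCCLXXXII = 1282
1282 - 73 = 1209

MCCIX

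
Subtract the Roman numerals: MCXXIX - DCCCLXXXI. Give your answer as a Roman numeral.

MCXXIX = 1129
DCCCLXXXI = 881
1129 - 881 = 248

CCXLVIII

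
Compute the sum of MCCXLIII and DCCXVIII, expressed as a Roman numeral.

MCCXLIII = 1243
DCCXVIII = 718
1243 + 718 = 1961

MCMLXI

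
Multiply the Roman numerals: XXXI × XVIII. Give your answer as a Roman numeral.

XXXI = 31
XVIII = 18
31 × 18 = 558

DLVIII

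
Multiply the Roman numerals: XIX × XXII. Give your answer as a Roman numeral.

XIX = 19
XXII = 22
19 × 22 = 418

CDXVIII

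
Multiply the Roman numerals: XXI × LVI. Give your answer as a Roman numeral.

XXI = 21
LVI = 56
21 × 56 = 1176

MCLXXVI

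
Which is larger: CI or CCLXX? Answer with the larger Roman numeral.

CI = 101
CCLXX = 270
270 is larger

CCLXX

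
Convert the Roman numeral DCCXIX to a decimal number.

DCCXIX: D=500, C=100, C=100, X=10, IX=9
500 + 100 + 100 + 10 + 9 = 719

719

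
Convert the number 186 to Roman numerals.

Convert 186 to Roman numerals:
  186 contains 1×100 (C)
  86 contains 1×50 (L)
  36 contains 3×10 (XXX)
  6 contains 1×5 (V)
  1 contains 1×1 (I)

CLXXXVI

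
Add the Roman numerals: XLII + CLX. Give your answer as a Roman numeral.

XLII = 42
CLX = 160
42 + 160 = 202

CCII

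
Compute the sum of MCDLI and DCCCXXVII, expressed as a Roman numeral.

MCDLI = 1451
DCCCXXVII = 827
1451 + 827 = 2278

MMCCLXXVIII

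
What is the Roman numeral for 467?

Convert 467 to Roman numerals:
  467 contains 1×400 (CD)
  67 contains 1×50 (L)
  17 contains 1×10 (X)
  7 contains 1×5 (V)
  2 contains 2×1 (II)

CDLXVII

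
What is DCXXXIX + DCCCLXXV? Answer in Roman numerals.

DCXXXIX = 639
DCCCLXXV = 875
639 + 875 = 1514

MDXIV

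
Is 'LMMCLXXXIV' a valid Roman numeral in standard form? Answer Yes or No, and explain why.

'LMMCLXXXIV': L should not appear more than once

No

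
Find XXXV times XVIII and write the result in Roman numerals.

XXXV = 35
XVIII = 18
35 × 18 = 630

DCXXX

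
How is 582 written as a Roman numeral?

Convert 582 to Roman numerals:
  582 contains 1×500 (D)
  82 contains 1×50 (L)
  32 contains 3×10 (XXX)
  2 contains 2×1 (II)

DLXXXII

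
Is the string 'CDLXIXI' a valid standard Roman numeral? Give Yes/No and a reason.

'CDLXIXI': I cannot come right after the subtractive pair IX: once I is subtracted in IX, the next symbol must be smaller than I

No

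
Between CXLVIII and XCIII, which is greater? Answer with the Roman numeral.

CXLVIII = 148
XCIII = 93
148 is larger

CXLVIII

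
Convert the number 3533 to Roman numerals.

Convert 3533 to Roman numerals:
  3533 contains 3×1000 (MMM)
  533 contains 1×500 (D)
  33 contains 3×10 (XXX)
  3 contains 3×1 (III)

MMMDXXXIII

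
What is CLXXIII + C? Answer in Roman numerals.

CLXXIII = 173
C = 100
173 + 100 = 273

CCLXXIII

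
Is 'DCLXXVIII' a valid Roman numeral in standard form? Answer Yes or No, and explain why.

'DCLXXVIII': Check the rules: uses only the symbols I, V, X, L, C, D, M; no symbol is repeated more than three times in a row; V, L and D each appear at most once; no smaller symbol precedes a larger one (values never increase from left to right). Value: D (500) + C (100) + L (50) + X (10) + X (10) + V (5) + I (1) + I (1) + I (1) = 678. So it is a valid standard Roman numeral.

Yes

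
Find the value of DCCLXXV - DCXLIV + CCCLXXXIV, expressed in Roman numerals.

DCCLXXV = 775, DCXLIV = 644, CCCLXXXIV = 384
775 - 644 = 131
131 + 384 = 515

DXV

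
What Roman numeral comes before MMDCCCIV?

MMDCCCIV = 2804; previous is 2803

MMDCCCIII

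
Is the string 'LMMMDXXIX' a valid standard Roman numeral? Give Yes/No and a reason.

'LMMMDXXIX': Invalid subtractive combination: LM

No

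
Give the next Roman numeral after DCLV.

DCLV = 655, so the next integer is 655 + 1 = 656

DCLVI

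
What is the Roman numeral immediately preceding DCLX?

DCLX = 660, so the previous integer is 660 - 1 = 659

DCLIX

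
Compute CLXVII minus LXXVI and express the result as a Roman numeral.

CLXVII = 167
LXXVI = 76
167 - 76 = 91

XCI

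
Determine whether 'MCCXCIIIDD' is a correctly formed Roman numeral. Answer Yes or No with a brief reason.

'MCCXCIIIDD': D should not appear more than once

No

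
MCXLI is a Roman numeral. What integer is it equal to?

MCXLI: M=1000, C=100, XL=40, I=1
1000 + 100 + 40 + 1 = 1141

1141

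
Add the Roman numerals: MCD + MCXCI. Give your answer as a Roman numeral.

MCD = 1400
MCXCI = 1191
1400 + 1191 = 2591

MMDXCI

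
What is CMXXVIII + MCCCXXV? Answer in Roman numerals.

CMXXVIII = 928
MCCCXXV = 1325
928 + 1325 = 2253

MMCCLIII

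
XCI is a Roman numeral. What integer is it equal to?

XCI: XC=90, I=1
90 + 1 = 91

91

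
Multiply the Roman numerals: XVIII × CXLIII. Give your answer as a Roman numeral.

XVIII = 18
CXLIII = 143
18 × 143 = 2574

MMDLXXIV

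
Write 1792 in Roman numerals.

Convert 1792 to Roman numerals:
  1792 contains 1×1000 (M)
  792 contains 1×500 (D)
  292 contains 2×100 (CC)
  92 contains 1×90 (XC)
  2 contains 2×1 (II)

MDCCXCII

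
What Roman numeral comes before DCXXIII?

DCXXIII = 623, so the previous integer is 623 - 1 = 622

DCXXII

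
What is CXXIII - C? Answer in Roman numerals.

CXXIII = 123
C = 100
123 - 100 = 23

XXIII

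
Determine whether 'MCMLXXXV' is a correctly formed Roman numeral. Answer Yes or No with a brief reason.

'MCMLXXXV': Check the rules: uses only the symbols I, V, X, L, C, D, M; no symbol is repeated more than three times in a row; V, L and D each appear at most once; the only place a smaller symbol precedes a larger one is the allowed subtractive pair CM, the symbol right after such a pair (if any) is smaller than the pair's first symbol, and otherwise the values never increase from left to right. Value: M (1000) + CM (900) + L (50) + X (10) + X (10) + X (10) + V (5) = 1985. So it is a valid standard Roman numeral.

Yes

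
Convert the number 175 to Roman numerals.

Convert 175 to Roman numerals:
  175 contains 1×100 (C)
  75 contains 1×50 (L)
  25 contains 2×10 (XX)
  5 contains 1×5 (V)

CLXXV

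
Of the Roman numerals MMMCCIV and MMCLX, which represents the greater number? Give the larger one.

MMMCCIV = 3204
MMCLX = 2160
3204 is larger

MMMCCIV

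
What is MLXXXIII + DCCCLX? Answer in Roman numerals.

MLXXXIII = 1083
DCCCLX = 860
1083 + 860 = 1943

MCMXLIII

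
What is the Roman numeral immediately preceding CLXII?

CLXII = 162, so the previous integer is 162 - 1 = 161

CLXI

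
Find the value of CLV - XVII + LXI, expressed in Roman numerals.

CLV = 155, XVII = 17, LXI = 61
155 - 17 = 138
138 + 61 = 199

CXCIX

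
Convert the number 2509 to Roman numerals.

Convert 2509 to Roman numerals:
  2509 contains 2×1000 (MM)
  509 contains 1×500 (D)
  9 contains 1×9 (IX)

MMDIX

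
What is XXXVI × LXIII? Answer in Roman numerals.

XXXVI = 36
LXIII = 63
36 × 63 = 2268

MMCCLXVIII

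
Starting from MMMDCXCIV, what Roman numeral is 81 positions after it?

MMMDCXCIV = 3694
3694 + 81 = 3775

MMMDCCLXXV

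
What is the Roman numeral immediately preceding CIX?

CIX = 109; previous is 108

CVIII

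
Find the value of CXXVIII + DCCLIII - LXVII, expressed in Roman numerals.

CXXVIII = 128, DCCLIII = 753, LXVII = 67
128 + 753 = 881
881 - 67 = 814

DCCCXIV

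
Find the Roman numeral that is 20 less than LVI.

LVI = 56
56 - 20 = 36

XXXVI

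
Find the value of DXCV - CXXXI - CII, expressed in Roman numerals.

DXCV = 595, CXXXI = 131, CII = 102
595 - 131 = 464
464 - 102 = 362

CCCLXII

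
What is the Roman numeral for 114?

Convert 114 to Roman numerals:
  114 contains 1×100 (C)
  14 contains 1×10 (X)
  4 contains 1×4 (IV)

CXIV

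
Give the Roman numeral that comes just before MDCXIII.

MDCXIII = 1613, so the previous integer is 1613 - 1 = 1612

MDCXII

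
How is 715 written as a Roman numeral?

Convert 715 to Roman numerals:
  715 contains 1×500 (D)
  215 contains 2×100 (CC)
  15 contains 1×10 (X)
  5 contains 1×5 (V)

DCCXV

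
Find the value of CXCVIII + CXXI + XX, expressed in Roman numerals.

CXCVIII = 198, CXXI = 121, XX = 20
198 + 121 = 319
319 + 20 = 339

CCCXXXIX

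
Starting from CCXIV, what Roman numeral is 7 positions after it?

CCXIV = 214
214 + 7 = 221

CCXXI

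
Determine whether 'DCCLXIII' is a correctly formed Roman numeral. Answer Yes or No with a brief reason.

'DCCLXIII': Check the rules: uses only the symbols I, V, X, L, C, D, M; no symbol is repeated more than three times in a row; V, L and D each appear at most once; no smaller symbol precedes a larger one (values never increase from left to right). Value: D (500) + C (100) + C (100) + L (50) + X (10) + I (1) + I (1) + I (1) = 763. So it is a valid standard Roman numeral.

Yes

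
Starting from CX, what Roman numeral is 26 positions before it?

CX = 110
110 - 26 = 84

LXXXIV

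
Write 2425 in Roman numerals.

Convert 2425 to Roman numerals:
  2425 contains 2×1000 (MM)
  425 contains 1×400 (CD)
  25 contains 2×10 (XX)
  5 contains 1×5 (V)

MMCDXXV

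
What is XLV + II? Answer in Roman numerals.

XLV = 45
II = 2
45 + 2 = 47

XLVII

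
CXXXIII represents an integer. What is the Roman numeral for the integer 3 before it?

CXXXIII = 133
133 - 3 = 130

CXXX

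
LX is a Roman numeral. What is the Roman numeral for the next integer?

LX = 60; next is 61

LXI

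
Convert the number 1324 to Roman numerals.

Convert 1324 to Roman numerals:
  1324 contains 1×1000 (M)
  324 contains 3×100 (CCC)
  24 contains 2×10 (XX)
  4 contains 1×4 (IV)

MCCCXXIV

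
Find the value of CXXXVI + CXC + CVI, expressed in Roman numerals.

CXXXVI = 136, CXC = 190, CVI = 106
136 + 190 = 326
326 + 106 = 432

CDXXXII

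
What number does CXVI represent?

CXVI: C=100, X=10, V=5, I=1
100 + 10 + 5 + 1 = 116

116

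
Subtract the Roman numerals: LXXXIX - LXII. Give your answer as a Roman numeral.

LXXXIX = 89
LXII = 62
89 - 62 = 27

XXVII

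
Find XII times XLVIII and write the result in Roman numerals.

XII = 12
XLVIII = 48
12 × 48 = 576

DLXXVI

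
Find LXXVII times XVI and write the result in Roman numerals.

LXXVII = 77
XVI = 16
77 × 16 = 1232

MCCXXXII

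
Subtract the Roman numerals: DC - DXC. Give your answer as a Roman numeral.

DC = 600
DXC = 590
600 - 590 = 10

X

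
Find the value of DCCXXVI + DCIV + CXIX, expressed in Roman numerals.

DCCXXVI = 726, DCIV = 604, CXIX = 119
726 + 604 = 1330
1330 + 119 = 1449

MCDXLIX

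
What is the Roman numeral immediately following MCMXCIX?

MCMXCIX = 1999; next is 2000

MM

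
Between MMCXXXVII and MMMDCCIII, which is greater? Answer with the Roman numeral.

MMCXXXVII = 2137
MMMDCCIII = 3703
3703 is larger

MMMDCCIII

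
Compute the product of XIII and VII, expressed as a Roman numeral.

XIII = 13
VII = 7
13 × 7 = 91

XCI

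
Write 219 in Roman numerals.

Convert 219 to Roman numerals:
  219 contains 2×100 (CC)
  19 contains 1×10 (X)
  9 contains 1×9 (IX)

CCXIX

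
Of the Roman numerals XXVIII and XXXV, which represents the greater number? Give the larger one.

XXVIII = 28
XXXV = 35
35 is larger

XXXV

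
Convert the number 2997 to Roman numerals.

Convert 2997 to Roman numerals:
  2997 contains 2×1000 (MM)
  997 contains 1×900 (CM)
  97 contains 1×90 (XC)
  7 contains 1×5 (V)
  2 contains 2×1 (II)

MMCMXCVII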